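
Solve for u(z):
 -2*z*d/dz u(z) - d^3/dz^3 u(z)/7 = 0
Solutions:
 u(z) = C1 + Integral(C2*airyai(-14^(1/3)*z) + C3*airybi(-14^(1/3)*z), z)


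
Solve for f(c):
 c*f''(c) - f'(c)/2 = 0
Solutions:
 f(c) = C1 + C2*c^(3/2)


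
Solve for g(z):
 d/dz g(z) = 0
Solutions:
 g(z) = C1


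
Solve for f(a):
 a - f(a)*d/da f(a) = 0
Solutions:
 f(a) = -sqrt(C1 + a^2)
 f(a) = sqrt(C1 + a^2)


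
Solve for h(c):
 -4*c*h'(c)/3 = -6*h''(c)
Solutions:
 h(c) = C1 + C2*erfi(c/3)


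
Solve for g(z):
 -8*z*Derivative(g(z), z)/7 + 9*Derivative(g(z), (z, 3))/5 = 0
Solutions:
 g(z) = C1 + Integral(C2*airyai(2*735^(1/3)*z/21) + C3*airybi(2*735^(1/3)*z/21), z)


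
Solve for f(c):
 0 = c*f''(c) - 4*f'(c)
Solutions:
 f(c) = C1 + C2*c^5


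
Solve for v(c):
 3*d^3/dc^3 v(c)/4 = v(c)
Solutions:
 v(c) = C3*exp(6^(2/3)*c/3) + (C1*sin(2^(2/3)*3^(1/6)*c/2) + C2*cos(2^(2/3)*3^(1/6)*c/2))*exp(-6^(2/3)*c/6)


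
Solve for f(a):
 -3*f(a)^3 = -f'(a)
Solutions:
 f(a) = -sqrt(2)*sqrt(-1/(C1 + 3*a))/2
 f(a) = sqrt(2)*sqrt(-1/(C1 + 3*a))/2


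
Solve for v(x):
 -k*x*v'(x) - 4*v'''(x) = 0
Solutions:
 v(x) = C1 + Integral(C2*airyai(2^(1/3)*x*(-k)^(1/3)/2) + C3*airybi(2^(1/3)*x*(-k)^(1/3)/2), x)


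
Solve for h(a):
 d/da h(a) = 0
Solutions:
 h(a) = C1


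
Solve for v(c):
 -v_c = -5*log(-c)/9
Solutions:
 v(c) = C1 + 5*c*log(-c)/9 - 5*c/9


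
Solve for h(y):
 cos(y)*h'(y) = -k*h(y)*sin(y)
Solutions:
 h(y) = C1*exp(k*log(cos(y)))


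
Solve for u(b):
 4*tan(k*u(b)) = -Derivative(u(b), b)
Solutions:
 u(b) = Piecewise((-asin(exp(C1*k - 4*b*k))/k + pi/k, Ne(k, 0)), (nan, True))
 u(b) = Piecewise((asin(exp(C1*k - 4*b*k))/k, Ne(k, 0)), (nan, True))


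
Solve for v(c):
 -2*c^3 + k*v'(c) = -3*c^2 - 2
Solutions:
 v(c) = C1 + c^4/(2*k) - c^3/k - 2*c/k


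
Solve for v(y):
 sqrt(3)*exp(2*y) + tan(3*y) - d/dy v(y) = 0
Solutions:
 v(y) = C1 + sqrt(3)*exp(2*y)/2 - log(cos(3*y))/3


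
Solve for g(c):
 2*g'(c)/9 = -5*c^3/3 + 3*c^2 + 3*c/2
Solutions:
 g(c) = C1 - 15*c^4/8 + 9*c^3/2 + 27*c^2/8


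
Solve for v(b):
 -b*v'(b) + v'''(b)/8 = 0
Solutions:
 v(b) = C1 + Integral(C2*airyai(2*b) + C3*airybi(2*b), b)


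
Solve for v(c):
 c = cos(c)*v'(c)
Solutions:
 v(c) = C1 + Integral(c/cos(c), c)


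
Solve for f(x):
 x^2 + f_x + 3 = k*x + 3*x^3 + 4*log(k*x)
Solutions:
 f(x) = C1 + k*x^2/2 + 3*x^4/4 - x^3/3 + 4*x*log(k*x) - 7*x


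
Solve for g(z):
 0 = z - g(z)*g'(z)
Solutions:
 g(z) = -sqrt(C1 + z^2)
 g(z) = sqrt(C1 + z^2)


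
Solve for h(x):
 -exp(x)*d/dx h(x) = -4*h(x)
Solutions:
 h(x) = C1*exp(-4*exp(-x))


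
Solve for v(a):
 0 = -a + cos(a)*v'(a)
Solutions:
 v(a) = C1 + Integral(a/cos(a), a)


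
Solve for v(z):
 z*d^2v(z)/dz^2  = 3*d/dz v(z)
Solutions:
 v(z) = C1 + C2*z^4


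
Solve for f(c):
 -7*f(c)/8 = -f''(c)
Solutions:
 f(c) = C1*exp(-sqrt(14)*c/4) + C2*exp(sqrt(14)*c/4)


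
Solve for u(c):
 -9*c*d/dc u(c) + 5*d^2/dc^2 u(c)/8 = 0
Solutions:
 u(c) = C1 + C2*erfi(6*sqrt(5)*c/5)


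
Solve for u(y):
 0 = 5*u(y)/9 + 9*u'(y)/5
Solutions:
 u(y) = C1*exp(-25*y/81)


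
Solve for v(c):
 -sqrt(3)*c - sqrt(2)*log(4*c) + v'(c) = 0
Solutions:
 v(c) = C1 + sqrt(3)*c^2/2 + sqrt(2)*c*log(c) - sqrt(2)*c + 2*sqrt(2)*c*log(2)


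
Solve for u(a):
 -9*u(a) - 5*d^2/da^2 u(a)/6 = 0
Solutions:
 u(a) = C1*sin(3*sqrt(30)*a/5) + C2*cos(3*sqrt(30)*a/5)


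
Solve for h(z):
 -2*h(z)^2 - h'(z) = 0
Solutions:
 h(z) = 1/(C1 + 2*z)


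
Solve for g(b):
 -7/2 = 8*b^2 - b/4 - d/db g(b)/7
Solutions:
 g(b) = C1 + 56*b^3/3 - 7*b^2/8 + 49*b/2


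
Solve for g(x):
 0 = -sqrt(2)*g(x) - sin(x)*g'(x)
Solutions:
 g(x) = C1*(cos(x) + 1)^(sqrt(2)/2)/(cos(x) - 1)^(sqrt(2)/2)


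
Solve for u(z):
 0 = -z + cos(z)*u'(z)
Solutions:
 u(z) = C1 + Integral(z/cos(z), z)


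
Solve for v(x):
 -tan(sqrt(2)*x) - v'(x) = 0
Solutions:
 v(x) = C1 + sqrt(2)*log(cos(sqrt(2)*x))/2


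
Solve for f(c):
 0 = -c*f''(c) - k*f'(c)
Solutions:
 f(c) = C1 + c^(1 - re(k))*(C2*sin(log(c)*Abs(im(k))) + C3*cos(log(c)*im(k)))


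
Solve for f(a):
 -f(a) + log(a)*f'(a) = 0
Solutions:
 f(a) = C1*exp(li(a))


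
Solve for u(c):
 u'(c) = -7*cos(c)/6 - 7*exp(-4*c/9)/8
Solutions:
 u(c) = C1 - 7*sin(c)/6 + 63*exp(-4*c/9)/32


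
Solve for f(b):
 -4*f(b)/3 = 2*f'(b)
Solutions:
 f(b) = C1*exp(-2*b/3)


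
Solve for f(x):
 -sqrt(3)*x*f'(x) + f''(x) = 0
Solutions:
 f(x) = C1 + C2*erfi(sqrt(2)*3^(1/4)*x/2)


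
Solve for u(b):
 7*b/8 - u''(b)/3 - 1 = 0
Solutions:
 u(b) = C1 + C2*b + 7*b^3/16 - 3*b^2/2


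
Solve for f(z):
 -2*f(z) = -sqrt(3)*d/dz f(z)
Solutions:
 f(z) = C1*exp(2*sqrt(3)*z/3)


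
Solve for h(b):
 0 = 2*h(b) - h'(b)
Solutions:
 h(b) = C1*exp(2*b)


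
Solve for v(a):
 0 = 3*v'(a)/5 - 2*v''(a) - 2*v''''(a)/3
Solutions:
 v(a) = C1 + C2*exp(a*(-50^(1/3)*(9 + sqrt(481))^(1/3) + 10*20^(1/3)/(9 + sqrt(481))^(1/3))/20)*sin(sqrt(3)*a*(10*20^(1/3)/(9 + sqrt(481))^(1/3) + 50^(1/3)*(9 + sqrt(481))^(1/3))/20) + C3*exp(a*(-50^(1/3)*(9 + sqrt(481))^(1/3) + 10*20^(1/3)/(9 + sqrt(481))^(1/3))/20)*cos(sqrt(3)*a*(10*20^(1/3)/(9 + sqrt(481))^(1/3) + 50^(1/3)*(9 + sqrt(481))^(1/3))/20) + C4*exp(a*(-20^(1/3)/(9 + sqrt(481))^(1/3) + 50^(1/3)*(9 + sqrt(481))^(1/3)/10))


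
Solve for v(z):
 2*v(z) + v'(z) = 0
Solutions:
 v(z) = C1*exp(-2*z)


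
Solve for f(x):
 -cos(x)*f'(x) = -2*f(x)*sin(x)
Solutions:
 f(x) = C1/cos(x)^2


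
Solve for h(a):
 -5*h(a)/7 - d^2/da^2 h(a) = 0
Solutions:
 h(a) = C1*sin(sqrt(35)*a/7) + C2*cos(sqrt(35)*a/7)


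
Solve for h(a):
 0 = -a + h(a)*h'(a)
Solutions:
 h(a) = -sqrt(C1 + a^2)
 h(a) = sqrt(C1 + a^2)


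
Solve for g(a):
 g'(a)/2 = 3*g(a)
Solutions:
 g(a) = C1*exp(6*a)


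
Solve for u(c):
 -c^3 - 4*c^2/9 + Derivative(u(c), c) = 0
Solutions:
 u(c) = C1 + c^4/4 + 4*c^3/27


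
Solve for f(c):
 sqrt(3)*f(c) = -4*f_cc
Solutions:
 f(c) = C1*sin(3^(1/4)*c/2) + C2*cos(3^(1/4)*c/2)


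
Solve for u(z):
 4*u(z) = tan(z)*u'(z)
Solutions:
 u(z) = C1*sin(z)^4


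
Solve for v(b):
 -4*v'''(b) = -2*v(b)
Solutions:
 v(b) = C3*exp(2^(2/3)*b/2) + (C1*sin(2^(2/3)*sqrt(3)*b/4) + C2*cos(2^(2/3)*sqrt(3)*b/4))*exp(-2^(2/3)*b/4)


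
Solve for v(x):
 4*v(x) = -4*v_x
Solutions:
 v(x) = C1*exp(-x)


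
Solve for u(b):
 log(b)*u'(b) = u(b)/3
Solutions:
 u(b) = C1*exp(li(b)/3)


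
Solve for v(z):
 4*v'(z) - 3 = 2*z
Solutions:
 v(z) = C1 + z^2/4 + 3*z/4


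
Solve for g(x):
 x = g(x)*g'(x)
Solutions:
 g(x) = -sqrt(C1 + x^2)
 g(x) = sqrt(C1 + x^2)


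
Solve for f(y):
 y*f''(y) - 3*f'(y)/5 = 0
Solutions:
 f(y) = C1 + C2*y^(8/5)


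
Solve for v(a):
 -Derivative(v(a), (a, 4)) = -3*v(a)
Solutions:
 v(a) = C1*exp(-3^(1/4)*a) + C2*exp(3^(1/4)*a) + C3*sin(3^(1/4)*a) + C4*cos(3^(1/4)*a)


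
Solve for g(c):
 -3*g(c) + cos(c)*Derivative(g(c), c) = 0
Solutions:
 g(c) = C1*(sin(c) + 1)^(3/2)/(sin(c) - 1)^(3/2)


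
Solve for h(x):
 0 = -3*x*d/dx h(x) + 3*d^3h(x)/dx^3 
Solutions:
 h(x) = C1 + Integral(C2*airyai(x) + C3*airybi(x), x)


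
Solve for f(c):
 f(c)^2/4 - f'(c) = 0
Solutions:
 f(c) = -4/(C1 + c)


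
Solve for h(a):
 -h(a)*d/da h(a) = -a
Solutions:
 h(a) = -sqrt(C1 + a^2)
 h(a) = sqrt(C1 + a^2)


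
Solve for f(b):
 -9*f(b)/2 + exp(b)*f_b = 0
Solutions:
 f(b) = C1*exp(-9*exp(-b)/2)


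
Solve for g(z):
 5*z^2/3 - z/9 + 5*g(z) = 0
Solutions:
 g(z) = z*(1 - 15*z)/45


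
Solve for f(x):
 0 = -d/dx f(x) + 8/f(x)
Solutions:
 f(x) = -sqrt(C1 + 16*x)
 f(x) = sqrt(C1 + 16*x)


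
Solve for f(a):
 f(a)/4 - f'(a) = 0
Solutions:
 f(a) = C1*exp(a/4)


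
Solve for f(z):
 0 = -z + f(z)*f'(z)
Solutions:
 f(z) = -sqrt(C1 + z^2)
 f(z) = sqrt(C1 + z^2)


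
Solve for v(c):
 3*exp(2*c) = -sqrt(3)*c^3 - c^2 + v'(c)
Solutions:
 v(c) = C1 + sqrt(3)*c^4/4 + c^3/3 + 3*exp(2*c)/2


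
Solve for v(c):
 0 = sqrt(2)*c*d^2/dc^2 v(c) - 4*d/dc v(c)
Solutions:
 v(c) = C1 + C2*c^(1 + 2*sqrt(2))


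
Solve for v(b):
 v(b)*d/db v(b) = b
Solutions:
 v(b) = -sqrt(C1 + b^2)
 v(b) = sqrt(C1 + b^2)


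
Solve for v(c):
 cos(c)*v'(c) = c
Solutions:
 v(c) = C1 + Integral(c/cos(c), c)


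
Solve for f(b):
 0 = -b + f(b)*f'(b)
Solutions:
 f(b) = -sqrt(C1 + b^2)
 f(b) = sqrt(C1 + b^2)


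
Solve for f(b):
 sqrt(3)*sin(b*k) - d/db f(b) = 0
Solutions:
 f(b) = C1 - sqrt(3)*cos(b*k)/k


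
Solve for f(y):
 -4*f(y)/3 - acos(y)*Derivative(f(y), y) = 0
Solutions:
 f(y) = C1*exp(-4*Integral(1/acos(y), y)/3)


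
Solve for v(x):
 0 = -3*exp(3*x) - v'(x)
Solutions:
 v(x) = C1 - exp(3*x)


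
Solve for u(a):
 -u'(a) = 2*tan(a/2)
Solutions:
 u(a) = C1 + 4*log(cos(a/2))


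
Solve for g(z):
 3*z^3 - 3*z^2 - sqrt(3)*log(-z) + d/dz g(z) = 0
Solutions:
 g(z) = C1 - 3*z^4/4 + z^3 + sqrt(3)*z*log(-z) - sqrt(3)*z


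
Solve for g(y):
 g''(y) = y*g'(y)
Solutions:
 g(y) = C1 + C2*erfi(sqrt(2)*y/2)


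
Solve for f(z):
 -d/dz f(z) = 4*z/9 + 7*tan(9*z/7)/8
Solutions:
 f(z) = C1 - 2*z^2/9 + 49*log(cos(9*z/7))/72


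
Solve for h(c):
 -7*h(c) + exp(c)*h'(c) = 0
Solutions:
 h(c) = C1*exp(-7*exp(-c))


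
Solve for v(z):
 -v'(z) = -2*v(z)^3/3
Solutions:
 v(z) = -sqrt(6)*sqrt(-1/(C1 + 2*z))/2
 v(z) = sqrt(6)*sqrt(-1/(C1 + 2*z))/2


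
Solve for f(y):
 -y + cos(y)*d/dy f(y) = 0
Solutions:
 f(y) = C1 + Integral(y/cos(y), y)


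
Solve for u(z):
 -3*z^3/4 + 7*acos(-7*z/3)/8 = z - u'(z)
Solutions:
 u(z) = C1 + 3*z^4/16 + z^2/2 - 7*z*acos(-7*z/3)/8 - sqrt(9 - 49*z^2)/8


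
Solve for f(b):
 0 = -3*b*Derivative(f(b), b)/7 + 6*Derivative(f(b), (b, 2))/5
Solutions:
 f(b) = C1 + C2*erfi(sqrt(35)*b/14)


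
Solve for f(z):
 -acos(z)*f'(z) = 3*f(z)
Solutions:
 f(z) = C1*exp(-3*Integral(1/acos(z), z))


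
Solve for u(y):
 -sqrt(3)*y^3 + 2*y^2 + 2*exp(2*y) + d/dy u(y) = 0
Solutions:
 u(y) = C1 + sqrt(3)*y^4/4 - 2*y^3/3 - exp(2*y)


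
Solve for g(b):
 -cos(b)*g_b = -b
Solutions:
 g(b) = C1 + Integral(b/cos(b), b)


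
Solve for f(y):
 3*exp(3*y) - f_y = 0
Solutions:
 f(y) = C1 + exp(3*y)


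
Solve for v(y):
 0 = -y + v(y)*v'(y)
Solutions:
 v(y) = -sqrt(C1 + y^2)
 v(y) = sqrt(C1 + y^2)


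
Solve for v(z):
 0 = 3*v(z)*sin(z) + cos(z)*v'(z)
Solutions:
 v(z) = C1*cos(z)^3


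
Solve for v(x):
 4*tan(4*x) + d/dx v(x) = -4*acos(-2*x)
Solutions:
 v(x) = C1 - 4*x*acos(-2*x) - 2*sqrt(1 - 4*x^2) + log(cos(4*x))


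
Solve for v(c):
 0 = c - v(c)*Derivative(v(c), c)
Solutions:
 v(c) = -sqrt(C1 + c^2)
 v(c) = sqrt(C1 + c^2)


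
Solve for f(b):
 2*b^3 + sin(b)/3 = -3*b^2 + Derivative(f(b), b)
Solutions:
 f(b) = C1 + b^4/2 + b^3 - cos(b)/3


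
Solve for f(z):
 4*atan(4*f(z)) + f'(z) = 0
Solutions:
 Integral(1/atan(4*_y), (_y, f(z))) = C1 - 4*z


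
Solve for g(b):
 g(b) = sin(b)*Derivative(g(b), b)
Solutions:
 g(b) = C1*sqrt(cos(b) - 1)/sqrt(cos(b) + 1)


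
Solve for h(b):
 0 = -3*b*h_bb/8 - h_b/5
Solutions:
 h(b) = C1 + C2*b^(7/15)


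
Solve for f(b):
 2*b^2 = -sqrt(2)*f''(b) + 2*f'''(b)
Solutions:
 f(b) = C1 + C2*b + C3*exp(sqrt(2)*b/2) - sqrt(2)*b^4/12 - 2*b^3/3 - 2*sqrt(2)*b^2


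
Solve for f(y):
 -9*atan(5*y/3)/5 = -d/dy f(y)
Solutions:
 f(y) = C1 + 9*y*atan(5*y/3)/5 - 27*log(25*y^2 + 9)/50


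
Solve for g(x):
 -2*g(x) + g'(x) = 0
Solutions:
 g(x) = C1*exp(2*x)


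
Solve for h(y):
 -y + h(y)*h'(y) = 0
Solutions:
 h(y) = -sqrt(C1 + y^2)
 h(y) = sqrt(C1 + y^2)


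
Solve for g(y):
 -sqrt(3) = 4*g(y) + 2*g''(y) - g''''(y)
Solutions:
 g(y) = C1*exp(-y*sqrt(1 + sqrt(5))) + C2*exp(y*sqrt(1 + sqrt(5))) + C3*sin(y*sqrt(-1 + sqrt(5))) + C4*cos(y*sqrt(-1 + sqrt(5))) - sqrt(3)/4


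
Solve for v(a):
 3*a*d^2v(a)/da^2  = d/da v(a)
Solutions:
 v(a) = C1 + C2*a^(4/3)


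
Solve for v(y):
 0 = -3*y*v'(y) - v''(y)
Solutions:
 v(y) = C1 + C2*erf(sqrt(6)*y/2)


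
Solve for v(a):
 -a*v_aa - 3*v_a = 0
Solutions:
 v(a) = C1 + C2/a^2


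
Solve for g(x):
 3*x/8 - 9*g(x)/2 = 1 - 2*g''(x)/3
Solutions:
 g(x) = C1*exp(-3*sqrt(3)*x/2) + C2*exp(3*sqrt(3)*x/2) + x/12 - 2/9


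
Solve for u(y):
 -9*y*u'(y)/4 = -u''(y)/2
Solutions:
 u(y) = C1 + C2*erfi(3*y/2)


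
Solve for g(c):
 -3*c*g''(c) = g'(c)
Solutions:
 g(c) = C1 + C2*c^(2/3)


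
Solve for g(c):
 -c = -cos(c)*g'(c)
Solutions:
 g(c) = C1 + Integral(c/cos(c), c)


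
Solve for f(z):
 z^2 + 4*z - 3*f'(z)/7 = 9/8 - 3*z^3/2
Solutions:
 f(z) = C1 + 7*z^4/8 + 7*z^3/9 + 14*z^2/3 - 21*z/8


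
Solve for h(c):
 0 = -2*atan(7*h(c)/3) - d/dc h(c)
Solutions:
 Integral(1/atan(7*_y/3), (_y, h(c))) = C1 - 2*c


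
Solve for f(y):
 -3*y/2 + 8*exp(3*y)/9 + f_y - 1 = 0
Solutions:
 f(y) = C1 + 3*y^2/4 + y - 8*exp(3*y)/27


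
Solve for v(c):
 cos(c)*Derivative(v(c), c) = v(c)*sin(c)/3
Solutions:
 v(c) = C1/cos(c)^(1/3)


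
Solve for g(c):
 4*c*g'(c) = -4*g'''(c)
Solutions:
 g(c) = C1 + Integral(C2*airyai(-c) + C3*airybi(-c), c)


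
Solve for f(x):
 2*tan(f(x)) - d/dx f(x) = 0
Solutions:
 f(x) = pi - asin(C1*exp(2*x))
 f(x) = asin(C1*exp(2*x))


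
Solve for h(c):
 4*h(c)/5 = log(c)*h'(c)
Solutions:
 h(c) = C1*exp(4*li(c)/5)


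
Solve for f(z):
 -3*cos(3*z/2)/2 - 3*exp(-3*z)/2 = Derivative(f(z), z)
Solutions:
 f(z) = C1 - sin(3*z/2) + exp(-3*z)/2


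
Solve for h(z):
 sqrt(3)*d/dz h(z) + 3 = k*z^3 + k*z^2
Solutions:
 h(z) = C1 + sqrt(3)*k*z^4/12 + sqrt(3)*k*z^3/9 - sqrt(3)*z


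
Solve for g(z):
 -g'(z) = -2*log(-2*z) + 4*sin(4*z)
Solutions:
 g(z) = C1 + 2*z*log(-z) - 2*z + 2*z*log(2) + cos(4*z)


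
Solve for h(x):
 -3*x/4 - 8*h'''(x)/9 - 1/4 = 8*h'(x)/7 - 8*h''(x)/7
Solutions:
 h(x) = C1 - 21*x^2/64 - 7*x/8 + (C2*sin(3*sqrt(19)*x/14) + C3*cos(3*sqrt(19)*x/14))*exp(9*x/14)


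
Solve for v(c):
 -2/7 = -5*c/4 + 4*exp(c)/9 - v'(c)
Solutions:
 v(c) = C1 - 5*c^2/8 + 2*c/7 + 4*exp(c)/9


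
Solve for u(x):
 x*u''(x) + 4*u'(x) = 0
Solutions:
 u(x) = C1 + C2/x^3


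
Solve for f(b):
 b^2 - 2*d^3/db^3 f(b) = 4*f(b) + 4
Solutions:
 f(b) = C3*exp(-2^(1/3)*b) + b^2/4 + (C1*sin(2^(1/3)*sqrt(3)*b/2) + C2*cos(2^(1/3)*sqrt(3)*b/2))*exp(2^(1/3)*b/2) - 1


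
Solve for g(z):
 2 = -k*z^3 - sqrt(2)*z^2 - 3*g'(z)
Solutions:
 g(z) = C1 - k*z^4/12 - sqrt(2)*z^3/9 - 2*z/3


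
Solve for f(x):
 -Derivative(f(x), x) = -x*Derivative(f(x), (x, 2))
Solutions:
 f(x) = C1 + C2*x^2


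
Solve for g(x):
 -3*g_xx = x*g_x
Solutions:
 g(x) = C1 + C2*erf(sqrt(6)*x/6)


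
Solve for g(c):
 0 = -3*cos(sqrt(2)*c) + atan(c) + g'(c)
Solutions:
 g(c) = C1 - c*atan(c) + log(c^2 + 1)/2 + 3*sqrt(2)*sin(sqrt(2)*c)/2


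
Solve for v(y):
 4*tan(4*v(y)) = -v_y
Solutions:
 v(y) = -asin(C1*exp(-16*y))/4 + pi/4
 v(y) = asin(C1*exp(-16*y))/4


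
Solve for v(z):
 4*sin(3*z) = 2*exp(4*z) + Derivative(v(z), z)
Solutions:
 v(z) = C1 - exp(4*z)/2 - 4*cos(3*z)/3


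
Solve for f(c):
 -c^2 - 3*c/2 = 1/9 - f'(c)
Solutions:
 f(c) = C1 + c^3/3 + 3*c^2/4 + c/9


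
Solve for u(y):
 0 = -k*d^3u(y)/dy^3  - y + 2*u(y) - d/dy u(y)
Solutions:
 u(y) = C1*exp(y*(3^(1/3)*(sqrt(3)*sqrt((27 + 1/k)/k^2) - 9/k)^(1/3)/6 - 3^(5/6)*I*(sqrt(3)*sqrt((27 + 1/k)/k^2) - 9/k)^(1/3)/6 + 2/(k*(-3^(1/3) + 3^(5/6)*I)*(sqrt(3)*sqrt((27 + 1/k)/k^2) - 9/k)^(1/3)))) + C2*exp(y*(3^(1/3)*(sqrt(3)*sqrt((27 + 1/k)/k^2) - 9/k)^(1/3)/6 + 3^(5/6)*I*(sqrt(3)*sqrt((27 + 1/k)/k^2) - 9/k)^(1/3)/6 - 2/(k*(3^(1/3) + 3^(5/6)*I)*(sqrt(3)*sqrt((27 + 1/k)/k^2) - 9/k)^(1/3)))) + C3*exp(3^(1/3)*y*(-(sqrt(3)*sqrt((27 + 1/k)/k^2) - 9/k)^(1/3) + 3^(1/3)/(k*(sqrt(3)*sqrt((27 + 1/k)/k^2) - 9/k)^(1/3)))/3) + y/2 + 1/4


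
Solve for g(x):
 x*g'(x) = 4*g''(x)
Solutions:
 g(x) = C1 + C2*erfi(sqrt(2)*x/4)


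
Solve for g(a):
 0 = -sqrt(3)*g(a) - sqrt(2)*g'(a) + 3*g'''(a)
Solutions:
 g(a) = C1*exp(-a*(2*2^(5/6)/(sqrt(243 - 8*sqrt(2)) + 9*sqrt(3))^(1/3) + 2^(2/3)*(sqrt(243 - 8*sqrt(2)) + 9*sqrt(3))^(1/3))/12)*sin(sqrt(3)*a*(-2*2^(5/6)/(sqrt(243 - 8*sqrt(2)) + 9*sqrt(3))^(1/3) + 2^(2/3)*(sqrt(243 - 8*sqrt(2)) + 9*sqrt(3))^(1/3))/12) + C2*exp(-a*(2*2^(5/6)/(sqrt(243 - 8*sqrt(2)) + 9*sqrt(3))^(1/3) + 2^(2/3)*(sqrt(243 - 8*sqrt(2)) + 9*sqrt(3))^(1/3))/12)*cos(sqrt(3)*a*(-2*2^(5/6)/(sqrt(243 - 8*sqrt(2)) + 9*sqrt(3))^(1/3) + 2^(2/3)*(sqrt(243 - 8*sqrt(2)) + 9*sqrt(3))^(1/3))/12) + C3*exp(a*(2*2^(5/6)/(sqrt(243 - 8*sqrt(2)) + 9*sqrt(3))^(1/3) + 2^(2/3)*(sqrt(243 - 8*sqrt(2)) + 9*sqrt(3))^(1/3))/6)


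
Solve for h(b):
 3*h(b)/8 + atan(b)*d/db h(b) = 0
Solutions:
 h(b) = C1*exp(-3*Integral(1/atan(b), b)/8)


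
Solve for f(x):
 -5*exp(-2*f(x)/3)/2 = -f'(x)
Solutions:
 f(x) = 3*log(-sqrt(C1 + 5*x)) - 3*log(3)/2
 f(x) = 3*log(C1 + 5*x)/2 - 3*log(3)/2


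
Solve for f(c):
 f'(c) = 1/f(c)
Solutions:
 f(c) = -sqrt(C1 + 2*c)
 f(c) = sqrt(C1 + 2*c)


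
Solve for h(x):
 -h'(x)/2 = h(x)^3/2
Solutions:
 h(x) = -sqrt(2)*sqrt(-1/(C1 - x))/2
 h(x) = sqrt(2)*sqrt(-1/(C1 - x))/2


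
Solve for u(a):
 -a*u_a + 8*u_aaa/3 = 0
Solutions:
 u(a) = C1 + Integral(C2*airyai(3^(1/3)*a/2) + C3*airybi(3^(1/3)*a/2), a)


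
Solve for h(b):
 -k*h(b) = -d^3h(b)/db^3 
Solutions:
 h(b) = C1*exp(b*k^(1/3)) + C2*exp(b*k^(1/3)*(-1 + sqrt(3)*I)/2) + C3*exp(-b*k^(1/3)*(1 + sqrt(3)*I)/2)


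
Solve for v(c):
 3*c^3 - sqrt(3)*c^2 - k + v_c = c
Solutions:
 v(c) = C1 - 3*c^4/4 + sqrt(3)*c^3/3 + c^2/2 + c*k


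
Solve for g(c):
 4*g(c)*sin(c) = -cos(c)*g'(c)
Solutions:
 g(c) = C1*cos(c)^4


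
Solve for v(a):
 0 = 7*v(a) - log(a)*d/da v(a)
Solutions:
 v(a) = C1*exp(7*li(a))


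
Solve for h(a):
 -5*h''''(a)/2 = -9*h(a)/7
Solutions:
 h(a) = C1*exp(-2^(1/4)*sqrt(3)*35^(3/4)*a/35) + C2*exp(2^(1/4)*sqrt(3)*35^(3/4)*a/35) + C3*sin(2^(1/4)*sqrt(3)*35^(3/4)*a/35) + C4*cos(2^(1/4)*sqrt(3)*35^(3/4)*a/35)


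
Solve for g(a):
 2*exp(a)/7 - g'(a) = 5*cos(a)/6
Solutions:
 g(a) = C1 + 2*exp(a)/7 - 5*sin(a)/6


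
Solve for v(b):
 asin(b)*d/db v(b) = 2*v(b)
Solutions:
 v(b) = C1*exp(2*Integral(1/asin(b), b))


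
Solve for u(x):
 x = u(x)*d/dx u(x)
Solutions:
 u(x) = -sqrt(C1 + x^2)
 u(x) = sqrt(C1 + x^2)


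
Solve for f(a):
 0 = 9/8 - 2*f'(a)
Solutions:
 f(a) = C1 + 9*a/16


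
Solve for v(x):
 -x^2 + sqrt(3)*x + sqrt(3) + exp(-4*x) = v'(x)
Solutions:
 v(x) = C1 - x^3/3 + sqrt(3)*x^2/2 + sqrt(3)*x - exp(-4*x)/4


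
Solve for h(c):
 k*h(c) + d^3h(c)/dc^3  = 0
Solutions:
 h(c) = C1*exp(c*(-k)^(1/3)) + C2*exp(c*(-k)^(1/3)*(-1 + sqrt(3)*I)/2) + C3*exp(-c*(-k)^(1/3)*(1 + sqrt(3)*I)/2)


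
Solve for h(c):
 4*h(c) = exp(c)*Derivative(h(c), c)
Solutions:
 h(c) = C1*exp(-4*exp(-c))


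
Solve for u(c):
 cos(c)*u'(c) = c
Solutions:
 u(c) = C1 + Integral(c/cos(c), c)


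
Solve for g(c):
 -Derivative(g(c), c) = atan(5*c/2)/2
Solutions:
 g(c) = C1 - c*atan(5*c/2)/2 + log(25*c^2 + 4)/10


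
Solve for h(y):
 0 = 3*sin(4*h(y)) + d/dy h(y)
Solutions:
 h(y) = -acos((-C1 - exp(24*y))/(C1 - exp(24*y)))/4 + pi/2
 h(y) = acos((-C1 - exp(24*y))/(C1 - exp(24*y)))/4


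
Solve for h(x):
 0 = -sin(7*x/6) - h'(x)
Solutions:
 h(x) = C1 + 6*cos(7*x/6)/7


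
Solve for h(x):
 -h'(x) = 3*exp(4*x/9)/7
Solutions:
 h(x) = C1 - 27*exp(4*x/9)/28


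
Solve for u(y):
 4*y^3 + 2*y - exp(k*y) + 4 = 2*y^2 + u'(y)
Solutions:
 u(y) = C1 + y^4 - 2*y^3/3 + y^2 + 4*y - exp(k*y)/k


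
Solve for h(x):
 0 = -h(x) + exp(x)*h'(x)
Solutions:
 h(x) = C1*exp(-exp(-x))


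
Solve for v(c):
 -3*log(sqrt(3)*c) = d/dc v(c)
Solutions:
 v(c) = C1 - 3*c*log(c) - 3*c*log(3)/2 + 3*c


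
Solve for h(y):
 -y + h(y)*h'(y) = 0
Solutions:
 h(y) = -sqrt(C1 + y^2)
 h(y) = sqrt(C1 + y^2)


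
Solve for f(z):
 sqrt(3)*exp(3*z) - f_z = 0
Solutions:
 f(z) = C1 + sqrt(3)*exp(3*z)/3


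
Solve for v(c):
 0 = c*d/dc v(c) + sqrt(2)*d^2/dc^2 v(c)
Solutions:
 v(c) = C1 + C2*erf(2^(1/4)*c/2)


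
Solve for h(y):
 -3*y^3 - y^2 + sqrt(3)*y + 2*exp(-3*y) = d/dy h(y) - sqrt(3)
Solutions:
 h(y) = C1 - 3*y^4/4 - y^3/3 + sqrt(3)*y^2/2 + sqrt(3)*y - 2*exp(-3*y)/3


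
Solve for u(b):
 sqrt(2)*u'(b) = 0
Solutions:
 u(b) = C1


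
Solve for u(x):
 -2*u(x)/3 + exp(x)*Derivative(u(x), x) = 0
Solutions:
 u(x) = C1*exp(-2*exp(-x)/3)


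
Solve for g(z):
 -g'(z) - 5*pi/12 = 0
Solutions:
 g(z) = C1 - 5*pi*z/12


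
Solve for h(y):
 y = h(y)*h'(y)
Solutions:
 h(y) = -sqrt(C1 + y^2)
 h(y) = sqrt(C1 + y^2)


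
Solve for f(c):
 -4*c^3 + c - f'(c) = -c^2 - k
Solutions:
 f(c) = C1 - c^4 + c^3/3 + c^2/2 + c*k


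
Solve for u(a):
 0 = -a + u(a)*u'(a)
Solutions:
 u(a) = -sqrt(C1 + a^2)
 u(a) = sqrt(C1 + a^2)


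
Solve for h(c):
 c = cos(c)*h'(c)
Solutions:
 h(c) = C1 + Integral(c/cos(c), c)


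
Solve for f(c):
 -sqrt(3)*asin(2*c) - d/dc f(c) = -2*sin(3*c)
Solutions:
 f(c) = C1 - sqrt(3)*(c*asin(2*c) + sqrt(1 - 4*c^2)/2) - 2*cos(3*c)/3


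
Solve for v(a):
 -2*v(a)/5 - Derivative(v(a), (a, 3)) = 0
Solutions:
 v(a) = C3*exp(-2^(1/3)*5^(2/3)*a/5) + (C1*sin(2^(1/3)*sqrt(3)*5^(2/3)*a/10) + C2*cos(2^(1/3)*sqrt(3)*5^(2/3)*a/10))*exp(2^(1/3)*5^(2/3)*a/10)


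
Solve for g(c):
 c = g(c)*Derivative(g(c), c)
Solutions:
 g(c) = -sqrt(C1 + c^2)
 g(c) = sqrt(C1 + c^2)


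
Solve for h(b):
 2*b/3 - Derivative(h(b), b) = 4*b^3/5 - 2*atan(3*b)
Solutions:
 h(b) = C1 - b^4/5 + b^2/3 + 2*b*atan(3*b) - log(9*b^2 + 1)/3


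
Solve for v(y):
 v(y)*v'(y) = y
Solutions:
 v(y) = -sqrt(C1 + y^2)
 v(y) = sqrt(C1 + y^2)


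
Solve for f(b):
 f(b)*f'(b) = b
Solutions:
 f(b) = -sqrt(C1 + b^2)
 f(b) = sqrt(C1 + b^2)


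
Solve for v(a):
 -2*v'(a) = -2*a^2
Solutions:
 v(a) = C1 + a^3/3


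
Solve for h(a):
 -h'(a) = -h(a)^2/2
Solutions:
 h(a) = -2/(C1 + a)


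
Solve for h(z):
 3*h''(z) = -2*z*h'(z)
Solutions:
 h(z) = C1 + C2*erf(sqrt(3)*z/3)


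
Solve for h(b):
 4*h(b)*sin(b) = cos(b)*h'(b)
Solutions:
 h(b) = C1/cos(b)^4


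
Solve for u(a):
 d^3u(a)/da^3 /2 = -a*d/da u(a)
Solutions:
 u(a) = C1 + Integral(C2*airyai(-2^(1/3)*a) + C3*airybi(-2^(1/3)*a), a)


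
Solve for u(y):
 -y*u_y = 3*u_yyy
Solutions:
 u(y) = C1 + Integral(C2*airyai(-3^(2/3)*y/3) + C3*airybi(-3^(2/3)*y/3), y)


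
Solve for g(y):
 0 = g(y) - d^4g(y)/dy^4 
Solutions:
 g(y) = C1*exp(-y) + C2*exp(y) + C3*sin(y) + C4*cos(y)


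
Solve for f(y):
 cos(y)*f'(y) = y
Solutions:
 f(y) = C1 + Integral(y/cos(y), y)


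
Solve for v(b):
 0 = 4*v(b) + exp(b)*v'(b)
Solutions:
 v(b) = C1*exp(4*exp(-b))


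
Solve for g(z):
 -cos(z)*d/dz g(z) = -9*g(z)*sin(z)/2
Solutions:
 g(z) = C1/cos(z)^(9/2)


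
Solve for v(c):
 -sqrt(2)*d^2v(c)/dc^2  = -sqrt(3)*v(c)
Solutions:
 v(c) = C1*exp(-2^(3/4)*3^(1/4)*c/2) + C2*exp(2^(3/4)*3^(1/4)*c/2)


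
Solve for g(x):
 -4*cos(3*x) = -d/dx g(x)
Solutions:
 g(x) = C1 + 4*sin(3*x)/3


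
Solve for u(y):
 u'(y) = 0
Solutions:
 u(y) = C1


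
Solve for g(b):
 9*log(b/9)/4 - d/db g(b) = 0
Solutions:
 g(b) = C1 + 9*b*log(b)/4 - 9*b*log(3)/2 - 9*b/4


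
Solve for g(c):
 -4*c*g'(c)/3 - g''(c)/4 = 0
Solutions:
 g(c) = C1 + C2*erf(2*sqrt(6)*c/3)


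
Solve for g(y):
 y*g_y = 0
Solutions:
 g(y) = C1


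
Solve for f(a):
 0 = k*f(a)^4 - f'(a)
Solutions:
 f(a) = (-1/(C1 + 3*a*k))^(1/3)
 f(a) = (-1/(C1 + a*k))^(1/3)*(-3^(2/3) - 3*3^(1/6)*I)/6
 f(a) = (-1/(C1 + a*k))^(1/3)*(-3^(2/3) + 3*3^(1/6)*I)/6


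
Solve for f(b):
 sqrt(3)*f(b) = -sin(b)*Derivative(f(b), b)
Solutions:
 f(b) = C1*(cos(b) + 1)^(sqrt(3)/2)/(cos(b) - 1)^(sqrt(3)/2)


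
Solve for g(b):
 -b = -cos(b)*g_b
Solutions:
 g(b) = C1 + Integral(b/cos(b), b)


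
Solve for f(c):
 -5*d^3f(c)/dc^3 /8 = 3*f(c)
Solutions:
 f(c) = C3*exp(-2*3^(1/3)*5^(2/3)*c/5) + (C1*sin(3^(5/6)*5^(2/3)*c/5) + C2*cos(3^(5/6)*5^(2/3)*c/5))*exp(3^(1/3)*5^(2/3)*c/5)


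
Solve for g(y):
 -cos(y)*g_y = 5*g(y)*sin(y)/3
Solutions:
 g(y) = C1*cos(y)^(5/3)


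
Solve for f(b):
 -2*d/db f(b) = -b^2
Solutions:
 f(b) = C1 + b^3/6


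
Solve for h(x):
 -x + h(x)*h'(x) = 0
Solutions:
 h(x) = -sqrt(C1 + x^2)
 h(x) = sqrt(C1 + x^2)


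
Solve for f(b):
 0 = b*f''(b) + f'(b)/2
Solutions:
 f(b) = C1 + C2*sqrt(b)


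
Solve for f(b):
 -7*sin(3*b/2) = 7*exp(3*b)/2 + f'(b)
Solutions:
 f(b) = C1 - 7*exp(3*b)/6 + 14*cos(3*b/2)/3


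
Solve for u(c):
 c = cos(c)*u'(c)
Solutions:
 u(c) = C1 + Integral(c/cos(c), c)


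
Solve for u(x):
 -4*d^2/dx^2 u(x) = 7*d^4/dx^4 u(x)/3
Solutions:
 u(x) = C1 + C2*x + C3*sin(2*sqrt(21)*x/7) + C4*cos(2*sqrt(21)*x/7)


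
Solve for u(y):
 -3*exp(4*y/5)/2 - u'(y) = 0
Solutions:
 u(y) = C1 - 15*exp(4*y/5)/8


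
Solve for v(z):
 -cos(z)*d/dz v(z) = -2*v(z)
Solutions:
 v(z) = C1*(sin(z) + 1)/(sin(z) - 1)


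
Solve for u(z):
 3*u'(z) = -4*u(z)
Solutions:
 u(z) = C1*exp(-4*z/3)


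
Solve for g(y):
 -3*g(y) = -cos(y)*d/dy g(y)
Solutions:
 g(y) = C1*(sin(y) + 1)^(3/2)/(sin(y) - 1)^(3/2)


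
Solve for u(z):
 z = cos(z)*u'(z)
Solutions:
 u(z) = C1 + Integral(z/cos(z), z)


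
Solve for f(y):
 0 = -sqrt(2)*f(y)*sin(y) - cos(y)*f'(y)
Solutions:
 f(y) = C1*cos(y)^(sqrt(2))


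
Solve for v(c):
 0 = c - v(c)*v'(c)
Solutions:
 v(c) = -sqrt(C1 + c^2)
 v(c) = sqrt(C1 + c^2)


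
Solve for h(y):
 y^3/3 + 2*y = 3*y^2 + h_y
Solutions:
 h(y) = C1 + y^4/12 - y^3 + y^2


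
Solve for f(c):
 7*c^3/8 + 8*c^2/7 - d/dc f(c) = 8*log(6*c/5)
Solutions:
 f(c) = C1 + 7*c^4/32 + 8*c^3/21 - 8*c*log(c) - 8*c*log(6) + 8*c + 8*c*log(5)


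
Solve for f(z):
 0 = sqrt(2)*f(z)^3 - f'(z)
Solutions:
 f(z) = -sqrt(2)*sqrt(-1/(C1 + sqrt(2)*z))/2
 f(z) = sqrt(2)*sqrt(-1/(C1 + sqrt(2)*z))/2


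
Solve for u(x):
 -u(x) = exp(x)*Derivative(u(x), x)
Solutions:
 u(x) = C1*exp(exp(-x))


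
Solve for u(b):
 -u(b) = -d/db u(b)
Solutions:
 u(b) = C1*exp(b)


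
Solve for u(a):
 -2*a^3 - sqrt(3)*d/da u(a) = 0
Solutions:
 u(a) = C1 - sqrt(3)*a^4/6


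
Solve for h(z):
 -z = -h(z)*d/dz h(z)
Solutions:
 h(z) = -sqrt(C1 + z^2)
 h(z) = sqrt(C1 + z^2)


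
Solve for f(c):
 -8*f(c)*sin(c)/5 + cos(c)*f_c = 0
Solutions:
 f(c) = C1/cos(c)^(8/5)


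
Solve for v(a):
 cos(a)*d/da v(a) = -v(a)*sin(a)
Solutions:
 v(a) = C1*cos(a)


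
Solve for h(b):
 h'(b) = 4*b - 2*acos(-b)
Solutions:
 h(b) = C1 + 2*b^2 - 2*b*acos(-b) - 2*sqrt(1 - b^2)


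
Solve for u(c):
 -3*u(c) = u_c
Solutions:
 u(c) = C1*exp(-3*c)


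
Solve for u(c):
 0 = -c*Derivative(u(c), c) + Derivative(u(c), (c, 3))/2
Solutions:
 u(c) = C1 + Integral(C2*airyai(2^(1/3)*c) + C3*airybi(2^(1/3)*c), c)


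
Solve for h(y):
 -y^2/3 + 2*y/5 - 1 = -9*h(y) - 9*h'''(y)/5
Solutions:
 h(y) = C3*exp(-5^(1/3)*y) + y^2/27 - 2*y/45 + (C1*sin(sqrt(3)*5^(1/3)*y/2) + C2*cos(sqrt(3)*5^(1/3)*y/2))*exp(5^(1/3)*y/2) + 1/9


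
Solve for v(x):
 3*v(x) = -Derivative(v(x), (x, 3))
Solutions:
 v(x) = C3*exp(-3^(1/3)*x) + (C1*sin(3^(5/6)*x/2) + C2*cos(3^(5/6)*x/2))*exp(3^(1/3)*x/2)


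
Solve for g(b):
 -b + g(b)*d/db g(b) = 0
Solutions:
 g(b) = -sqrt(C1 + b^2)
 g(b) = sqrt(C1 + b^2)


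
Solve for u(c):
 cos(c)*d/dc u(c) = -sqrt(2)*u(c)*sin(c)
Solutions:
 u(c) = C1*cos(c)^(sqrt(2))


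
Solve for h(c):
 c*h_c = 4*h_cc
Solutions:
 h(c) = C1 + C2*erfi(sqrt(2)*c/4)


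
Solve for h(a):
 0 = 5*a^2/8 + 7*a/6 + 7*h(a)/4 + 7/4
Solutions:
 h(a) = -5*a^2/14 - 2*a/3 - 1


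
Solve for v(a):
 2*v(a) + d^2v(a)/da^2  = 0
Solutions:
 v(a) = C1*sin(sqrt(2)*a) + C2*cos(sqrt(2)*a)


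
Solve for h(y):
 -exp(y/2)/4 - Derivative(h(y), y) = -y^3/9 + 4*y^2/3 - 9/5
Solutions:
 h(y) = C1 + y^4/36 - 4*y^3/9 + 9*y/5 - exp(y/2)/2


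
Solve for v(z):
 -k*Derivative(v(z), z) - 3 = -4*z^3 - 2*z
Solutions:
 v(z) = C1 + z^4/k + z^2/k - 3*z/k


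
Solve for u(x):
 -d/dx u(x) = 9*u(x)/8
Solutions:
 u(x) = C1*exp(-9*x/8)


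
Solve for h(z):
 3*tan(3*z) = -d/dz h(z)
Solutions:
 h(z) = C1 + log(cos(3*z))


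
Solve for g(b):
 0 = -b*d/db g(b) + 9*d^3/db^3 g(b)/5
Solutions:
 g(b) = C1 + Integral(C2*airyai(15^(1/3)*b/3) + C3*airybi(15^(1/3)*b/3), b)


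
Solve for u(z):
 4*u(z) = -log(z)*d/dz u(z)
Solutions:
 u(z) = C1*exp(-4*li(z))


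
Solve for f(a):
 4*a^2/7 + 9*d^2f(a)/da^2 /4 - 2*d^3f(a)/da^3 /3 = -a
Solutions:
 f(a) = C1 + C2*a + C3*exp(27*a/8) - 4*a^4/189 - 506*a^3/5103 - 4048*a^2/45927


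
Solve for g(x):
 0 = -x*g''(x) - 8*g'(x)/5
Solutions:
 g(x) = C1 + C2/x^(3/5)


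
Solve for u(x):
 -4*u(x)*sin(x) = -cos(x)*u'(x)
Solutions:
 u(x) = C1/cos(x)^4


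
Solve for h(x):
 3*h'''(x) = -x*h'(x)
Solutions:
 h(x) = C1 + Integral(C2*airyai(-3^(2/3)*x/3) + C3*airybi(-3^(2/3)*x/3), x)


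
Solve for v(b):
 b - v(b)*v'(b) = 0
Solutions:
 v(b) = -sqrt(C1 + b^2)
 v(b) = sqrt(C1 + b^2)


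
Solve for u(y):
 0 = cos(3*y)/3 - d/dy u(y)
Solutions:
 u(y) = C1 + sin(3*y)/9


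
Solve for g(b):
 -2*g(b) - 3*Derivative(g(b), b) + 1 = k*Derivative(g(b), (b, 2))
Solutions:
 g(b) = C1*exp(b*(sqrt(9 - 8*k) - 3)/(2*k)) + C2*exp(-b*(sqrt(9 - 8*k) + 3)/(2*k)) + 1/2


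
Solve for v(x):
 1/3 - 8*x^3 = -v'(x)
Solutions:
 v(x) = C1 + 2*x^4 - x/3


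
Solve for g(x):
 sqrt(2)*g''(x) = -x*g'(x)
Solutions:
 g(x) = C1 + C2*erf(2^(1/4)*x/2)


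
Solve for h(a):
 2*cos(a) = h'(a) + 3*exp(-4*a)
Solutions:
 h(a) = C1 + 2*sin(a) + 3*exp(-4*a)/4


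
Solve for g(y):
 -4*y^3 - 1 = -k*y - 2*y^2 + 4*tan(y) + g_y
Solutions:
 g(y) = C1 + k*y^2/2 - y^4 + 2*y^3/3 - y + 4*log(cos(y))


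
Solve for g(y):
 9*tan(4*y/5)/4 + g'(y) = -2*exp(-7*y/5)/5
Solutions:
 g(y) = C1 - 45*log(tan(4*y/5)^2 + 1)/32 + 2*exp(-7*y/5)/7


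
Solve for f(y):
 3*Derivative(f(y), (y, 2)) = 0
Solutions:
 f(y) = C1 + C2*y


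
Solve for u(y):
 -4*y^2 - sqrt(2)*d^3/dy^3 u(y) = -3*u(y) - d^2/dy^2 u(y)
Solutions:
 u(y) = C1*exp(y*(-2^(1/3)*(9*sqrt(166) + 82*sqrt(2))^(1/3) - 2^(2/3)/(9*sqrt(166) + 82*sqrt(2))^(1/3) + 2*sqrt(2))/12)*sin(2^(1/3)*sqrt(3)*y*(-(9*sqrt(166) + 82*sqrt(2))^(1/3) + 2^(1/3)/(9*sqrt(166) + 82*sqrt(2))^(1/3))/12) + C2*exp(y*(-2^(1/3)*(9*sqrt(166) + 82*sqrt(2))^(1/3) - 2^(2/3)/(9*sqrt(166) + 82*sqrt(2))^(1/3) + 2*sqrt(2))/12)*cos(2^(1/3)*sqrt(3)*y*(-(9*sqrt(166) + 82*sqrt(2))^(1/3) + 2^(1/3)/(9*sqrt(166) + 82*sqrt(2))^(1/3))/12) + C3*exp(y*(2^(2/3)/(9*sqrt(166) + 82*sqrt(2))^(1/3) + sqrt(2) + 2^(1/3)*(9*sqrt(166) + 82*sqrt(2))^(1/3))/6) + 4*y^2/3 - 8/9


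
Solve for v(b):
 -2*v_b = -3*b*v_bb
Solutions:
 v(b) = C1 + C2*b^(5/3)


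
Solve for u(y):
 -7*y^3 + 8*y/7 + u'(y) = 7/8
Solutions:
 u(y) = C1 + 7*y^4/4 - 4*y^2/7 + 7*y/8


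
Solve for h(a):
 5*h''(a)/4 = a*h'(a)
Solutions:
 h(a) = C1 + C2*erfi(sqrt(10)*a/5)


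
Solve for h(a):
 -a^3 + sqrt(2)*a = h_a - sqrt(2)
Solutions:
 h(a) = C1 - a^4/4 + sqrt(2)*a^2/2 + sqrt(2)*a


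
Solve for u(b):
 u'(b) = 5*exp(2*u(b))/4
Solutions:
 u(b) = log(-sqrt(-1/(C1 + 5*b))) + log(2)/2
 u(b) = log(-1/(C1 + 5*b))/2 + log(2)/2


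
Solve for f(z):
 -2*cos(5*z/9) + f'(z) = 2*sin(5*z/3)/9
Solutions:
 f(z) = C1 + 18*sin(5*z/9)/5 - 2*cos(5*z/3)/15


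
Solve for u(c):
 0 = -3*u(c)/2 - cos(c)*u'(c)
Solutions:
 u(c) = C1*(sin(c) - 1)^(3/4)/(sin(c) + 1)^(3/4)


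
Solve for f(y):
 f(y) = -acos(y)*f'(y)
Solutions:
 f(y) = C1*exp(-Integral(1/acos(y), y))


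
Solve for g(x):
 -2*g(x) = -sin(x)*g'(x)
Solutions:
 g(x) = C1*(cos(x) - 1)/(cos(x) + 1)


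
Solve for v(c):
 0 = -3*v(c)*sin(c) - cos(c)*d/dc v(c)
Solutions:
 v(c) = C1*cos(c)^3


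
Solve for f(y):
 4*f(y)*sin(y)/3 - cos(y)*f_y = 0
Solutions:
 f(y) = C1/cos(y)^(4/3)


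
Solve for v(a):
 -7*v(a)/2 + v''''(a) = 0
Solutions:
 v(a) = C1*exp(-2^(3/4)*7^(1/4)*a/2) + C2*exp(2^(3/4)*7^(1/4)*a/2) + C3*sin(2^(3/4)*7^(1/4)*a/2) + C4*cos(2^(3/4)*7^(1/4)*a/2)


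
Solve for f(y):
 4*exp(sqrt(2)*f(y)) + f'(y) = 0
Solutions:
 f(y) = sqrt(2)*(2*log(1/(C1 + 4*y)) - log(2))/4


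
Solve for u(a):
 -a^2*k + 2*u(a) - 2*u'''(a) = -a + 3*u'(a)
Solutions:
 u(a) = C1*exp(2^(1/3)*a*(-(2 + sqrt(6))^(1/3) + 2^(1/3)/(2 + sqrt(6))^(1/3))/4)*sin(2^(1/3)*sqrt(3)*a*(2^(1/3)/(2 + sqrt(6))^(1/3) + (2 + sqrt(6))^(1/3))/4) + C2*exp(2^(1/3)*a*(-(2 + sqrt(6))^(1/3) + 2^(1/3)/(2 + sqrt(6))^(1/3))/4)*cos(2^(1/3)*sqrt(3)*a*(2^(1/3)/(2 + sqrt(6))^(1/3) + (2 + sqrt(6))^(1/3))/4) + C3*exp(-2^(1/3)*a*(-(2 + sqrt(6))^(1/3) + 2^(1/3)/(2 + sqrt(6))^(1/3))/2) + a^2*k/2 + 3*a*k/2 - a/2 + 9*k/4 - 3/4


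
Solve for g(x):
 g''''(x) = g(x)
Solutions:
 g(x) = C1*exp(-x) + C2*exp(x) + C3*sin(x) + C4*cos(x)


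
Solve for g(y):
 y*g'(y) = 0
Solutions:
 g(y) = C1


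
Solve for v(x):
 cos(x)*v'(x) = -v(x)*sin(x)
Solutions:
 v(x) = C1*cos(x)


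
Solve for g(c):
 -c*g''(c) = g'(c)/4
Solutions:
 g(c) = C1 + C2*c^(3/4)


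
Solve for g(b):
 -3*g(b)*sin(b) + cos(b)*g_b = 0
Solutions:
 g(b) = C1/cos(b)^3


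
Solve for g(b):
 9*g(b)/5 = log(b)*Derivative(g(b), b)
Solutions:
 g(b) = C1*exp(9*li(b)/5)


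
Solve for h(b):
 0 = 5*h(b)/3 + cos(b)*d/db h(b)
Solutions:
 h(b) = C1*(sin(b) - 1)^(5/6)/(sin(b) + 1)^(5/6)


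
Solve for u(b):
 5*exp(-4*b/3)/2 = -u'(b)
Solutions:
 u(b) = C1 + 15*exp(-4*b/3)/8


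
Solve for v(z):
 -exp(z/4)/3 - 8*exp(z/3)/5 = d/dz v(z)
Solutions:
 v(z) = C1 - 4*exp(z/4)/3 - 24*exp(z/3)/5


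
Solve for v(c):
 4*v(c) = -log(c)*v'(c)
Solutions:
 v(c) = C1*exp(-4*li(c))


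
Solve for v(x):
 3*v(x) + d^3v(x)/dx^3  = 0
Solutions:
 v(x) = C3*exp(-3^(1/3)*x) + (C1*sin(3^(5/6)*x/2) + C2*cos(3^(5/6)*x/2))*exp(3^(1/3)*x/2)


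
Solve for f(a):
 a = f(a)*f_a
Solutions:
 f(a) = -sqrt(C1 + a^2)
 f(a) = sqrt(C1 + a^2)


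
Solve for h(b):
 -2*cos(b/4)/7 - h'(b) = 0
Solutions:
 h(b) = C1 - 8*sin(b/4)/7


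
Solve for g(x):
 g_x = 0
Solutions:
 g(x) = C1


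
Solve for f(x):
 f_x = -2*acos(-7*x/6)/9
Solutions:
 f(x) = C1 - 2*x*acos(-7*x/6)/9 - 2*sqrt(36 - 49*x^2)/63


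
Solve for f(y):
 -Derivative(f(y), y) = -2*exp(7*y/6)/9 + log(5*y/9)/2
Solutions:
 f(y) = C1 - y*log(y)/2 + y*(-log(5)/2 + 1/2 + log(3)) + 4*exp(7*y/6)/21


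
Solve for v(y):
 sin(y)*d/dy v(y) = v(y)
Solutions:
 v(y) = C1*sqrt(cos(y) - 1)/sqrt(cos(y) + 1)


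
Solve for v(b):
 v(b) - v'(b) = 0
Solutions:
 v(b) = C1*exp(b)


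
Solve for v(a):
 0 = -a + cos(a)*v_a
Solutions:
 v(a) = C1 + Integral(a/cos(a), a)


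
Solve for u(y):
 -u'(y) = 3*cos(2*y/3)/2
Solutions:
 u(y) = C1 - 9*sin(2*y/3)/4


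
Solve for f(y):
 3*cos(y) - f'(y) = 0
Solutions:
 f(y) = C1 + 3*sin(y)


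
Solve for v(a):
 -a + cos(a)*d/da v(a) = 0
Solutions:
 v(a) = C1 + Integral(a/cos(a), a)


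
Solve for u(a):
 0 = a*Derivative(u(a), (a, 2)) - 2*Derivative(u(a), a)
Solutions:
 u(a) = C1 + C2*a^3


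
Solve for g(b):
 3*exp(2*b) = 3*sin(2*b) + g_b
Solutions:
 g(b) = C1 + 3*exp(2*b)/2 + 3*cos(2*b)/2


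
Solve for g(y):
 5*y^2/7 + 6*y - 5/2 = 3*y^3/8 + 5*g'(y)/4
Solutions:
 g(y) = C1 - 3*y^4/40 + 4*y^3/21 + 12*y^2/5 - 2*y


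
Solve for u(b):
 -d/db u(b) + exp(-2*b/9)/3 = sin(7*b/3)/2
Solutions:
 u(b) = C1 + 3*cos(7*b/3)/14 - 3*exp(-2*b/9)/2


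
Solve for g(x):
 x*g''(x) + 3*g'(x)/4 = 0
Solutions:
 g(x) = C1 + C2*x^(1/4)


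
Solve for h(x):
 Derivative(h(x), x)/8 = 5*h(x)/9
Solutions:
 h(x) = C1*exp(40*x/9)


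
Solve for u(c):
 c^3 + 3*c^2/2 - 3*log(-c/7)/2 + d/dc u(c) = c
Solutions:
 u(c) = C1 - c^4/4 - c^3/2 + c^2/2 + 3*c*log(-c)/2 + 3*c*(-log(7) - 1)/2


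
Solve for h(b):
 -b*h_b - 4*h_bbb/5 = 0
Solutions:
 h(b) = C1 + Integral(C2*airyai(-10^(1/3)*b/2) + C3*airybi(-10^(1/3)*b/2), b)


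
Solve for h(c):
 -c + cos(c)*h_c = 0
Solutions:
 h(c) = C1 + Integral(c/cos(c), c)


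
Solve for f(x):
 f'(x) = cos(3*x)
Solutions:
 f(x) = C1 + sin(3*x)/3


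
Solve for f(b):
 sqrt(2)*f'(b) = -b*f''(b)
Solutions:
 f(b) = C1 + C2*b^(1 - sqrt(2))


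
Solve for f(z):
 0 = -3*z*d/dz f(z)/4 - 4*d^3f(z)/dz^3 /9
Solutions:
 f(z) = C1 + Integral(C2*airyai(-3*2^(2/3)*z/4) + C3*airybi(-3*2^(2/3)*z/4), z)


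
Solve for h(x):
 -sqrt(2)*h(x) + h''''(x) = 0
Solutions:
 h(x) = C1*exp(-2^(1/8)*x) + C2*exp(2^(1/8)*x) + C3*sin(2^(1/8)*x) + C4*cos(2^(1/8)*x)


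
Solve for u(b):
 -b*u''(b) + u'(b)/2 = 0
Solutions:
 u(b) = C1 + C2*b^(3/2)


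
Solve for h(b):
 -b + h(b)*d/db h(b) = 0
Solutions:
 h(b) = -sqrt(C1 + b^2)
 h(b) = sqrt(C1 + b^2)


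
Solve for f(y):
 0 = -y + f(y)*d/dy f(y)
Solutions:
 f(y) = -sqrt(C1 + y^2)
 f(y) = sqrt(C1 + y^2)


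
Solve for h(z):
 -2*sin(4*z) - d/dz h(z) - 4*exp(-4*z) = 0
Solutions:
 h(z) = C1 + cos(4*z)/2 + exp(-4*z)


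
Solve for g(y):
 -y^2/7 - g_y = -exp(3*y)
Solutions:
 g(y) = C1 - y^3/21 + exp(3*y)/3


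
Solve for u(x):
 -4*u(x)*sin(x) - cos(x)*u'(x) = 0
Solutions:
 u(x) = C1*cos(x)^4


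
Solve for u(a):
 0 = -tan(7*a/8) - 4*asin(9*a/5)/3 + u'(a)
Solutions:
 u(a) = C1 + 4*a*asin(9*a/5)/3 + 4*sqrt(25 - 81*a^2)/27 - 8*log(cos(7*a/8))/7


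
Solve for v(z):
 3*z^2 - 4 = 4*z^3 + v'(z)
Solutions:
 v(z) = C1 - z^4 + z^3 - 4*z


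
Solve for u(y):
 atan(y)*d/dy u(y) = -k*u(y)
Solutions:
 u(y) = C1*exp(-k*Integral(1/atan(y), y))


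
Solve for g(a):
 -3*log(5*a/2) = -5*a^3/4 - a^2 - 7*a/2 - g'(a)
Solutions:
 g(a) = C1 - 5*a^4/16 - a^3/3 - 7*a^2/4 + 3*a*log(a) - 3*a - 3*a*log(2) + 3*a*log(5)


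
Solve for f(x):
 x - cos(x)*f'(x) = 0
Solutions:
 f(x) = C1 + Integral(x/cos(x), x)


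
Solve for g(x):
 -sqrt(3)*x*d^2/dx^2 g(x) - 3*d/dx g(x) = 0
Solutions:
 g(x) = C1 + C2*x^(1 - sqrt(3))


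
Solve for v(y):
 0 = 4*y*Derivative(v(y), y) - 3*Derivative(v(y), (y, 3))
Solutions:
 v(y) = C1 + Integral(C2*airyai(6^(2/3)*y/3) + C3*airybi(6^(2/3)*y/3), y)


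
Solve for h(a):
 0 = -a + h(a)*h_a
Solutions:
 h(a) = -sqrt(C1 + a^2)
 h(a) = sqrt(C1 + a^2)


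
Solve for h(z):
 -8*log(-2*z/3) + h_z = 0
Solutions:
 h(z) = C1 + 8*z*log(-z) + 8*z*(-log(3) - 1 + log(2))


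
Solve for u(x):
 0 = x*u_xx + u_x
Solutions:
 u(x) = C1 + C2*log(x)


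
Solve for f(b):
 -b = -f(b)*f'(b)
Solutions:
 f(b) = -sqrt(C1 + b^2)
 f(b) = sqrt(C1 + b^2)


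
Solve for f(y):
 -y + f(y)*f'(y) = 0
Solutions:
 f(y) = -sqrt(C1 + y^2)
 f(y) = sqrt(C1 + y^2)


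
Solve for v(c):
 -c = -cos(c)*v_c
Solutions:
 v(c) = C1 + Integral(c/cos(c), c)


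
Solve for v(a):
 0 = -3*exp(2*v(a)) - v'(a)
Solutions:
 v(a) = log(-sqrt(-1/(C1 - 3*a))) - log(2)/2
 v(a) = log(-1/(C1 - 3*a))/2 - log(2)/2


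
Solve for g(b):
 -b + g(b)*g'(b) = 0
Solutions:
 g(b) = -sqrt(C1 + b^2)
 g(b) = sqrt(C1 + b^2)


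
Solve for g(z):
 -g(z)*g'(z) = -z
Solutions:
 g(z) = -sqrt(C1 + z^2)
 g(z) = sqrt(C1 + z^2)


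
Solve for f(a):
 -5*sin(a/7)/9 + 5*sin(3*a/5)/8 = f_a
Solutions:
 f(a) = C1 + 35*cos(a/7)/9 - 25*cos(3*a/5)/24


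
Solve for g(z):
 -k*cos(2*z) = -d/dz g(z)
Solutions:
 g(z) = C1 + k*sin(2*z)/2


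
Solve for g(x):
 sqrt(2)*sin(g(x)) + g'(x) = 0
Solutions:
 g(x) = -acos((-C1 - exp(2*sqrt(2)*x))/(C1 - exp(2*sqrt(2)*x))) + 2*pi
 g(x) = acos((-C1 - exp(2*sqrt(2)*x))/(C1 - exp(2*sqrt(2)*x)))
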